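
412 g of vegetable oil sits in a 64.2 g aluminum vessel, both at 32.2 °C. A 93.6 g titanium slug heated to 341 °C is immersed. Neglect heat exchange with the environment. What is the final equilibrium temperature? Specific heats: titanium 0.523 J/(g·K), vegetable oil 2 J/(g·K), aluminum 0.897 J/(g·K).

Setting the total heat transfer to zero:
93.6·0.523·(T − 341) + 412·2·(T − 32.2) + 64.2·0.897·(T − 32.2) = 0
930.54 T = 45080
T ≈ 48.44 °C

T_f ≈ 48.4 °C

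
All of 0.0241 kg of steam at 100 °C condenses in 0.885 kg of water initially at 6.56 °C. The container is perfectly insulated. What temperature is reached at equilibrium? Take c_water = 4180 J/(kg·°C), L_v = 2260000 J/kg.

T_f ≈ 23.4 °C

Energy conservation, ΣQ = 0:
steam→water at 100 °C releases m L_v = 0.0241×2260000 = 54466; condensed water 100 °C→T: 100.74(T − 100); water warms: 0.885×4180×(T − 6.56) = 3699.3(T − 6.56)
3800 T = 54466 + 10074 + 24267 = 88807
T ≈ 23.37 °C, under the boiling point, so the assumption holds.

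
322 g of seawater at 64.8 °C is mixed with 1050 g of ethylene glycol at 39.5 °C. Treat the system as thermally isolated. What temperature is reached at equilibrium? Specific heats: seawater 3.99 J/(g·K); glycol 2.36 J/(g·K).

Energy conservation, ΣQ = 0:
322·3.99·(T − 64.8) + 1050·2.36·(T − 39.5) = 0
1284.8(T − 64.8) + 2478(T − 39.5) = 0
3762.8 T = 181135
T ≈ 48.14 °C

T_f ≈ 48.1 °C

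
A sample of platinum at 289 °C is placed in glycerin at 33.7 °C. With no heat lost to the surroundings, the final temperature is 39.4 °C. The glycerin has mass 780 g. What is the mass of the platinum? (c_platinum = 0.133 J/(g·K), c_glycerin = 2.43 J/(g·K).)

Let T be the final temperature. ΣQ_i = 0:
m·0.133·(39.4 − 289) + 780·2.43·(39.4 − 33.7) = 0
-33.2 m = -10804
m = -10804/-33.2 ≈ 325.4 g

m ≈ 325 g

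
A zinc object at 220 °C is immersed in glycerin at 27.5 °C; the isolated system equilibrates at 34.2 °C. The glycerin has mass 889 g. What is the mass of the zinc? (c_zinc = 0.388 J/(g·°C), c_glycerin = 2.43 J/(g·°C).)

m ≈ 201 g

Taking heat into each body as positive, Σ m c ΔT = 0:
m×0.388×(34.2 − 220) + 889×2.43×(34.2 − 27.5) = 0
-72.09 m = -14474
m = -14474/-72.09 ≈ 200.8 g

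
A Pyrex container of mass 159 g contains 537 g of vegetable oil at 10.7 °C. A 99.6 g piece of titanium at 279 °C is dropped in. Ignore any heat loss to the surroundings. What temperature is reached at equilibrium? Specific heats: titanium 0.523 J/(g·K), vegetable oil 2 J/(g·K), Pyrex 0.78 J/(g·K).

T_f ≈ 21.9 °C

Conservation of energy gives ΣQ = 0:
99.6·0.523·(T − 279) + 537·2·(T − 10.7) + 159·0.78·(T − 10.7) = 0
(52.09 + 1074 + 124.02) T = 52.09·279 + 1074·10.7 + 124.02·10.7
T ≈ 21.88 °C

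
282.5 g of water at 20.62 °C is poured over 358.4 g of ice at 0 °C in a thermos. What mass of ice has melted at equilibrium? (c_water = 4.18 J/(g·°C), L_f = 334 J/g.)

Cooling the water to 0 °C releases 282.5×4.18×20.62 = 24349 J.
Melting all 358.4 g of ice would need 358.4×334 = 119706 J.
That's not enough to melt it all — equilibrium is at 0 °C with ice remaining.
m_melted×334 = 24349  ⇒  m_melted ≈ 72.9 g.

m_melted ≈ 72.9 g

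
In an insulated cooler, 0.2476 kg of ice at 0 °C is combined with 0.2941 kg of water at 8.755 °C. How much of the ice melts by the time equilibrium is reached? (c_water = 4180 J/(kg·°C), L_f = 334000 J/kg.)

m_melted ≈ 0.0322 kg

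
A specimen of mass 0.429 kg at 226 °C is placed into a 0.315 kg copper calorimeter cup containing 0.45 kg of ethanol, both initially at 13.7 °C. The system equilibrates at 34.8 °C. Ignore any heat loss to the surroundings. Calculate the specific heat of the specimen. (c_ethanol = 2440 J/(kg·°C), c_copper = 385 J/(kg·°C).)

Energy conservation, ΣQ = 0:
0.429×c×(34.8 − 226) + 0.45×2440×(34.8 − 13.7) + 0.315×385×(34.8 − 13.7) = 0
-82.02 c = -25727
c = -25727/-82.02 ≈ 313.6 J/(kg·°C)

c ≈ 314 J/(kg·°C)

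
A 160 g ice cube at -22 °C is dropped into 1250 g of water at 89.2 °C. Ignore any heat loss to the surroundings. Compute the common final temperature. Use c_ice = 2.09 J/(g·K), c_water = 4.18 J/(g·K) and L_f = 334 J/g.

T_f ≈ 68.8 °C

Let T be the final temperature. ΣQ_i = 0:
ice -22→0 °C: 160·2.09·22 = 7356.8
  melt ice: 160·334 = 53440
  warm the meltwater: 668.8 T
  water: 5225(T − 89.2)
5893.8 T = 466070 − 60797 = 405273
T ≈ 68.76 °C (positive, so assuming full melt was valid).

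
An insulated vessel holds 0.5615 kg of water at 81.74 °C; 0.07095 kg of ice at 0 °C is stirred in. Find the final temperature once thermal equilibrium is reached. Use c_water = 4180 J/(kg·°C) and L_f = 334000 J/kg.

Sum of m c ΔT and latent-heat terms is zero:
fusion: m_ice L_f = 0.07095×334000 = 23697; meltwater 0→T: 0.07095×4180×T = 296.57 T; water cools: 0.5615×4180×(T − 81.74) = 2347.1(T − 81.74)
2643.6 T = 191850 − 23697 = 168152
T ≈ 63.61 °C — above 0 °C, consistent with complete melting.

T_f ≈ 63.6 °C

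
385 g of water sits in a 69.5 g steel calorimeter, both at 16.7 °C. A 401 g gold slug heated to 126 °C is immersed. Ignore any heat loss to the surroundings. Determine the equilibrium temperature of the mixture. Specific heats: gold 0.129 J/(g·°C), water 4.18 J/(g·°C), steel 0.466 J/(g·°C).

T_f ≈ 20.0 °C

Conservation of energy gives ΣQ = 0:
401*0.129*(T − 126) + 385*4.18*(T − 16.7) + 69.5*0.466*(T − 16.7) = 0
1693.4 T = 33934
T = 33934/1693.4 ≈ 20.04 °C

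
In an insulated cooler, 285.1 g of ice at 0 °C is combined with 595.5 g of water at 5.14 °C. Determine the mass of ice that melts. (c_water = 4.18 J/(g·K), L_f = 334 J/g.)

m_melted ≈ 38.3 g

Water can give up m c ΔT = 595.5×4.18×5.14 = 12794 J before reaching 0 °C.
Fully melting the ice requires m_ice L_f = 285.1×334 = 95223 J.
That's not enough to melt it all — equilibrium is at 0 °C with ice remaining.
Mass melted = 12794/334 ≈ 38.31 g.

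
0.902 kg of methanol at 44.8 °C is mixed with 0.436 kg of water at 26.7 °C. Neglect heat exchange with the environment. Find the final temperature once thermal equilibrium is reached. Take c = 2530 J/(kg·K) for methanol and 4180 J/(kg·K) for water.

T_f ≈ 36.8 °C

|Q_methanol| = |Q_water|:
0.902×2530×(44.8 − T) = 0.436×4180×(T − 26.7)
2282.1(44.8 − T) = 1822.5(T − 26.7)
4104.5 T = 150897  ⇒  T ≈ 36.76 °C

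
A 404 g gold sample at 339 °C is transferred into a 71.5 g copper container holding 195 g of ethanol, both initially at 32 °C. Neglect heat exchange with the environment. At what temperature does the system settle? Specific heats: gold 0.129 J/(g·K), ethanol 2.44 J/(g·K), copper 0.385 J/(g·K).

T_f ≈ 60.8 °C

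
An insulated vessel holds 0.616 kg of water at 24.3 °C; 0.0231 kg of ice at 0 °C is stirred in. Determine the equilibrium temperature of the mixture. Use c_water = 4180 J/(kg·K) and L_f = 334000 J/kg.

T_f ≈ 20.5 °C

Let T be the final temperature. ΣQ_i = 0:
latent heat to melt: 0.0231·334000 = 7715.4; meltwater 0→T: 0.0231·4180·T = 96.56 T; water cools: 0.616·4180·(T − 24.3) = 2574.9(T − 24.3)
2671.4 T = 62570 − 7715.4 = 54854
T ≈ 20.53 °C. Since T > 0 °C, the all-ice-melts assumption holds.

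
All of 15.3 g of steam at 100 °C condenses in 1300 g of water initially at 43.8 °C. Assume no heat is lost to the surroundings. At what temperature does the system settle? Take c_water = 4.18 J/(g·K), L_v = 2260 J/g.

Sum of m c ΔT and latent-heat terms is zero:
condense steam: −15.3×2260 = −34578
  condensed water 100 °C→T: 63.95(T − 100)
  original water: 5434(T − 43.8)
5498 T = 34578 + 6395.4 + 238009 = 278983
T ≈ 50.74 °C — below 100 °C, confirming all the steam condensed.

T_f ≈ 50.7 °C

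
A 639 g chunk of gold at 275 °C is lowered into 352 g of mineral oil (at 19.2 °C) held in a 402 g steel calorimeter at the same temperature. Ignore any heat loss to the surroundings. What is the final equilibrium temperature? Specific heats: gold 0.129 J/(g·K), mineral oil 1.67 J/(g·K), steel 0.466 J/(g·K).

T_f ≈ 43.8 °C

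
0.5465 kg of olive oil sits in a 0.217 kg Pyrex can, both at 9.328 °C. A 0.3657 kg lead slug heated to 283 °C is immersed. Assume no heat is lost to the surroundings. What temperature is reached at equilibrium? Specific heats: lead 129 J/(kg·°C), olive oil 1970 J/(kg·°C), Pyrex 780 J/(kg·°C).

Setting the total heat transfer to zero:
0.3657*129*(T − 283) + 0.5465*1970*(T − 9.328) + 0.217*780*(T − 9.328) = 0
47.18(T − 283) + 1076.6(T − 9.328) + 169.26(T − 9.328) = 0
1293 T = 24972
T ≈ 19.31 °C

T_f ≈ 19.3 °C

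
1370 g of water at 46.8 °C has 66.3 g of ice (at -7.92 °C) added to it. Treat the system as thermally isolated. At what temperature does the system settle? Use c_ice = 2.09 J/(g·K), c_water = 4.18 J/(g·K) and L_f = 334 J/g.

Energy balance with sensible and latent terms:
ice -7.92→0 °C: 66.3×2.09×7.92 = 1097.5; melt ice: 66.3×334 = 22144; meltwater 0→T: 66.3×4.18×T = 277.13 T; water cools: 1370×4.18×(T − 46.8) = 5726.6(T − 46.8)
6003.7 T = 268005 − 23242 = 244763
T ≈ 40.77 °C — above 0 °C, consistent with complete melting.

T_f ≈ 40.8 °C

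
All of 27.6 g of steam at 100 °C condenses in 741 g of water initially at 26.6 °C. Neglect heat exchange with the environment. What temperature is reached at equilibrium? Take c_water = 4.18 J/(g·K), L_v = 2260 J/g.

T_f ≈ 48.7 °C

Energy balance with sensible and latent terms:
condense steam: −27.6×2260 = −62376
  condensate cools 100→T: 27.6×4.18×(T − 100) = 115.37(T − 100)
  original water: 3097.4(T − 26.6)
3212.7 T = 62376 + 11537 + 82390 = 156303
T ≈ 48.65 °C, under the boiling point, so the assumption holds.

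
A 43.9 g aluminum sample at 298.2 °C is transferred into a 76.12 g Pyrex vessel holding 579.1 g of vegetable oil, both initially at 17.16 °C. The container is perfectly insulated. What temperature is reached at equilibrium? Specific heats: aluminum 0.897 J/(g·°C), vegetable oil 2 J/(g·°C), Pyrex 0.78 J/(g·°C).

Heat gained plus heat lost sum to zero:
43.9·0.897·(T − 298.2) + 579.1·2·(T − 17.16) + 76.12·0.78·(T − 17.16) = 0
39.38(T − 298.2) + 1158.2(T − 17.16) + 59.37(T − 17.16) = 0
1257 T = 32636
T ≈ 25.96 °C

T_f ≈ 26.0 °C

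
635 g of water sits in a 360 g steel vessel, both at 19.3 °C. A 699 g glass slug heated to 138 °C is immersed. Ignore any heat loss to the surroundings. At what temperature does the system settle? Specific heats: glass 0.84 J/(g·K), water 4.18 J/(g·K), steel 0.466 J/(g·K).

T_f ≈ 39.7 °C

Conservation of energy gives ΣQ = 0:
699*0.84*(T − 138) + 635*4.18*(T − 19.3) + 360*0.466*(T − 19.3) = 0
587.16(T − 138) + 2654.3(T − 19.3) + 167.76(T − 19.3) = 0
3409.2 T = 135494
T = 135494/3409.2 ≈ 39.74 °C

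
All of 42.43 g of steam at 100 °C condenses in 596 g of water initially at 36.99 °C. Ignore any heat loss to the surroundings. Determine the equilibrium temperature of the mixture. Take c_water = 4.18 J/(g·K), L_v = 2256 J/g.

Conservation of energy gives ΣQ = 0:
latent heat released on condensation: 42.43×2256 = 95722; condensate cools 100→T: 42.43×4.18×(T − 100) = 177.36(T − 100); original water: 2491.3(T − 36.99)
2668.6 T = 95722 + 17736 + 92152 = 205610
T ≈ 77.05 °C, under the boiling point, so the assumption holds.

T_f ≈ 77.0 °C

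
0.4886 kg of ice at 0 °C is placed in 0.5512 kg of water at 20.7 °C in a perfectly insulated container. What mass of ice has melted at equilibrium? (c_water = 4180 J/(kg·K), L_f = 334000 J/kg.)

Cooling the water to 0 °C releases 0.5512×4180×20.7 = 47693 J.
Melting all 0.4886 kg of ice would need 0.4886×334000 = 163192 J.
Since 47693 < 163192 J, not all the ice melts; equilibrium is at 0 °C.
m_melted×334000 = 47693  ⇒  m_melted ≈ 0.1428 kg.

m_melted ≈ 0.143 kg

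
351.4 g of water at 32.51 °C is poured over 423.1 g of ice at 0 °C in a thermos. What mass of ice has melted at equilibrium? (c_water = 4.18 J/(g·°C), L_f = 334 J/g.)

m_melted ≈ 143 g

Water can give up m c ΔT = 351.4·4.18·32.51 = 47752 J before reaching 0 °C.
Fully melting the ice requires m_ice L_f = 423.1·334 = 141315 J.
Since 47752 < 141315 J, not all the ice melts; equilibrium is at 0 °C.
Mass melted = 47752/334 ≈ 143 g.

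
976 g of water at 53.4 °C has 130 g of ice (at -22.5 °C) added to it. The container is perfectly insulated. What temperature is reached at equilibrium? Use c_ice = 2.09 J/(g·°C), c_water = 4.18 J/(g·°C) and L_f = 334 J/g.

T_f ≈ 36.4 °C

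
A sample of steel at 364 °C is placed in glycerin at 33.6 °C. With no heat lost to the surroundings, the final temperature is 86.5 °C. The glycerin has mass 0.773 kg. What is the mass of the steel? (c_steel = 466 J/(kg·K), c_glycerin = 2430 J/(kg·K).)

m ≈ 0.768 kg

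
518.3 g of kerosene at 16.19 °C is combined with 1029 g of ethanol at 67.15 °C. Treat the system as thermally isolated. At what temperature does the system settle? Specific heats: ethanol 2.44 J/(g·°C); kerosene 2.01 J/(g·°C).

T_f ≈ 52.2 °C

Heat gained plus heat lost sum to zero:
1029*2.44*(T − 67.15) + 518.3*2.01*(T − 16.19) = 0
2510.8(T − 67.15) + 1041.8(T − 16.19) = 0
3552.5 T = 185464
T = 185464/3552.5 ≈ 52.21 °C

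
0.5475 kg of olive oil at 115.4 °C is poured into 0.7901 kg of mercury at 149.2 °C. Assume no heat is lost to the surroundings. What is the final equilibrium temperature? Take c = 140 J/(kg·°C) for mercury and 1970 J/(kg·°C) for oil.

T_f ≈ 118.5 °C

Let T be the final temperature. ΣQ_i = 0:
0.7901×140×(T − 149.2) + 0.5475×1970×(T − 115.4) = 0
(110.61 + 1078.6) T = 110.61×149.2 + 1078.6×115.4
T = 140971 / 1189.2 = 119 °C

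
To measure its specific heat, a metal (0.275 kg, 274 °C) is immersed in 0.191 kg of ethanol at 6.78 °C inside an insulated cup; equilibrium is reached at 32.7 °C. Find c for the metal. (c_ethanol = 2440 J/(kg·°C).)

Heat lost by the metal = heat gained by the ethanol:
0.275×c×(274 − 32.7) = 0.191×2440×(32.7 − 6.78)
66.36 c = 12080  ⇒  c ≈ 182 J/(kg·°C)

c ≈ 182 J/(kg·°C)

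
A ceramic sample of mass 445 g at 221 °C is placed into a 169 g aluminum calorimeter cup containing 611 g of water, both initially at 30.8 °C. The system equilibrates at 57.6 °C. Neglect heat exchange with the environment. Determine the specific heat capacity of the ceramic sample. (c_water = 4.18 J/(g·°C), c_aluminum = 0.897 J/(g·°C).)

Energy conservation, ΣQ = 0:
445×c×(57.6 − 221) + 611×4.18×(57.6 − 30.8) + 169×0.897×(57.6 − 30.8) = 0
-72713 c = -72509
c = -72509/-72713 ≈ 0.9972 J/(g·°C)

c ≈ 0.997 J/(g·°C)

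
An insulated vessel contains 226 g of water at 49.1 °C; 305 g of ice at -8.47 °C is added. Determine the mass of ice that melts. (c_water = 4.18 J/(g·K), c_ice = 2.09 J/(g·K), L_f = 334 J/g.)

m_melted ≈ 123 g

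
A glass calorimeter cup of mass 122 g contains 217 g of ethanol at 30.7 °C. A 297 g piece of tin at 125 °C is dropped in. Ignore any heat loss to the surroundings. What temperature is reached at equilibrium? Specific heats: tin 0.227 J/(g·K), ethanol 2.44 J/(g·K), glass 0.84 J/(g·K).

T_f ≈ 39.8 °C

T_f = Σ m_i c_i T_i / Σ m_i c_i:
T_f = (67.42*125 + 529.48*30.7 + 102.48*30.7) / (67.42 + 529.48 + 102.48)
    = 27829 / 699.38 ≈ 39.79 °C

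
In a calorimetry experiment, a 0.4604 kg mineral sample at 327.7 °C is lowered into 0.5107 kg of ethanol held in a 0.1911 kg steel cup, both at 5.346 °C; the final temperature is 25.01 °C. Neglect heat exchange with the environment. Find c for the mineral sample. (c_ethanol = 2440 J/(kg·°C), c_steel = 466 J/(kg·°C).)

c ≈ 188 J/(kg·°C)

Net heat exchanged in the isolated system is zero:
0.4604·c·(25.01 − 327.7) + 0.5107·2440·(25.01 − 5.346) + 0.1911·466·(25.01 − 5.346) = 0
-139.36 c = -26255
c = -26255/-139.36 ≈ 188.4 J/(kg·°C)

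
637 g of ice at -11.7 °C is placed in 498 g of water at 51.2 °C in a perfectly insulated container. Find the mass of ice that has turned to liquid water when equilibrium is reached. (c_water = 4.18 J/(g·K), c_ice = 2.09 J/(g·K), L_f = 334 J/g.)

m_melted ≈ 272 g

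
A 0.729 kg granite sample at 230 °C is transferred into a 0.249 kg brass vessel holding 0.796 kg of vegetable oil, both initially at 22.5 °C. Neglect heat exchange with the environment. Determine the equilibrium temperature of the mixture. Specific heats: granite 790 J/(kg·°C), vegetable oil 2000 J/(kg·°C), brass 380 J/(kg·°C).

T_f ≈ 75.3 °C

Conservation of energy gives ΣQ = 0:
0.729×790×(T − 230) + 0.796×2000×(T − 22.5) + 0.249×380×(T − 22.5) = 0
(575.91 + 1592 + 94.62) T = 575.91×230 + 1592×22.5 + 94.62×22.5
T = 170408/2262.5 ≈ 75.32 °C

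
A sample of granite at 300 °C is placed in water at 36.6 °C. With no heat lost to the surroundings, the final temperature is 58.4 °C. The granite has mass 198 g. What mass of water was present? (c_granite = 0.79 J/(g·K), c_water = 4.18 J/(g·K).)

Setting the total heat transfer to zero:
198·0.79·(58.4 − 300) + m·4.18·(58.4 − 36.6) = 0
91.12 m = 37791
m = 37791/91.12 ≈ 414.7 g

m ≈ 415 g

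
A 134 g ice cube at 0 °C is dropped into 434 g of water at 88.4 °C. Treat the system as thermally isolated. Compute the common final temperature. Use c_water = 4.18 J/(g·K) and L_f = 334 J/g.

T_f ≈ 48.7 °C

Conservation of energy gives ΣQ = 0:
melt ice: 134×334 = 44756; warm the meltwater: 560.12 T; water cools: 434×4.18×(T − 88.4) = 1814.1(T − 88.4)
2374.2 T = 160368 − 44756 = 115612
T ≈ 48.69 °C — above 0 °C, consistent with complete melting.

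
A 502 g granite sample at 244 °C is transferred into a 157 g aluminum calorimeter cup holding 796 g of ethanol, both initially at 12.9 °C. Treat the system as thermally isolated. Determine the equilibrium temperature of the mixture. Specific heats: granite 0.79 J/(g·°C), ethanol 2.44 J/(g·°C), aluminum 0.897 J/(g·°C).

T_f ≈ 49.9 °C

Energy conservation, ΣQ = 0:
502*0.79*(T − 244) + 796*2.44*(T − 12.9) + 157*0.897*(T − 12.9) = 0
2479.6 T = 123637
T = 123637/2479.6 ≈ 49.86 °C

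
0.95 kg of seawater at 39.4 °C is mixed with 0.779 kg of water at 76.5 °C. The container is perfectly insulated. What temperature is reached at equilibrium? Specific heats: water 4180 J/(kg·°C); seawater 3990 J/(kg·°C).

T_f ≈ 56.5 °C

Conservation of energy gives ΣQ = 0:
0.779×4180×(T − 76.5) + 0.95×3990×(T − 39.4) = 0
3256.2(T − 76.5) + 3790.5(T − 39.4) = 0
7046.7 T = 398447
T = 398447 / 7046.7 = 56.5 °C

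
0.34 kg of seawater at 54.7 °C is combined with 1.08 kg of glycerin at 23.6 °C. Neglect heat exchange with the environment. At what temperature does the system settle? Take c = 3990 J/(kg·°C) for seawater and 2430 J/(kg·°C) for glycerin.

T_f = Σ m_i c_i T_i / Σ m_i c_i:
T_f = (1356.6×54.7 + 2624.4×23.6) / (1356.6 + 2624.4)
    = 136142 / 3981 ≈ 34.20 °C

T_f ≈ 34.2 °C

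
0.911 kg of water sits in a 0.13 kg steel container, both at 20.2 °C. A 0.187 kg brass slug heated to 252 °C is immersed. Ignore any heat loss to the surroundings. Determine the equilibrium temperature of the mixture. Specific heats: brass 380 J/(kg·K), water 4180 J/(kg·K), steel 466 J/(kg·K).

Taking heat into each body as positive, Σ m c ΔT = 0:
0.187*380*(T − 252) + 0.911*4180*(T − 20.2) + 0.13*466*(T − 20.2) = 0
71.06(T − 252) + 3808(T − 20.2) + 60.58(T − 20.2) = 0
(71.06 + 3808 + 60.58) T = 71.06*252 + 3808*20.2 + 60.58*20.2
T ≈ 24.38 °C

T_f ≈ 24.4 °C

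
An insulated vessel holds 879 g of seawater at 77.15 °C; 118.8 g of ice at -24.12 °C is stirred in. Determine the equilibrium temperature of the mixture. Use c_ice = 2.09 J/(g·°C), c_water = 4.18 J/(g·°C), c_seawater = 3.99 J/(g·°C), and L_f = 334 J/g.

Let T be the final temperature. ΣQ_i = 0:
warm ice to 0 °C: 118.8×2.09×(0 − (-24.12)) = 5988.8; latent heat to melt: 118.8×334 = 39679; meltwater 0→T: 118.8×4.18×T = 496.58 T; seawater cools: 879×3.99×(T − 77.15) = 3507.2(T − 77.15)
4003.8 T = 270581 − 45668 = 224913
T ≈ 56.18 °C. Since T > 0 °C, the all-ice-melts assumption holds.

T_f ≈ 56.2 °C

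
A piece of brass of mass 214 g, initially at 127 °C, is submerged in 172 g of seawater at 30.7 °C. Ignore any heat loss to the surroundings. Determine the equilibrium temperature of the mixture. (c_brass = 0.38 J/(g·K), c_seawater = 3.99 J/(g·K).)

T_f ≈ 40.9 °C

Conservation of energy gives ΣQ = 0:
214*0.38*(T − 127) + 172*3.99*(T − 30.7) = 0
767.6 T = 31396
T = 31396/767.6 ≈ 40.90 °C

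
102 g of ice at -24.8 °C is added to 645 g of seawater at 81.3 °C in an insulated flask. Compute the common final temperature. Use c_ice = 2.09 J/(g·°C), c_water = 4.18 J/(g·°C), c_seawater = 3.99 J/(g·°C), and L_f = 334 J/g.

Energy conservation, ΣQ = 0:
warm ice to 0 °C: 102×2.09×(0 − (-24.8)) = 5286.9
  fusion: m_ice L_f = 102×334 = 34068
  warm the meltwater: 426.36 T
  seawater: 2573.6(T − 81.3)
2999.9 T = 209230 − 39355 = 169875
T ≈ 56.63 °C (positive, so assuming full melt was valid).

T_f ≈ 56.6 °C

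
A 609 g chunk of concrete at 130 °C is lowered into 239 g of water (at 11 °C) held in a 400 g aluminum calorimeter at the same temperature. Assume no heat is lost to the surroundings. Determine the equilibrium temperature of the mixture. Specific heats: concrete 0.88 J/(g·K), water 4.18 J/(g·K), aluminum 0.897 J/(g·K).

Setting the total heat transfer to zero:
609·0.88·(T − 130) + 239·4.18·(T − 11) + 400·0.897·(T − 11) = 0
(535.92 + 999.02 + 358.8) T = 535.92·130 + 999.02·11 + 358.8·11
T = 84606 / 1893.7 = 44.7 °C

T_f ≈ 44.7 °C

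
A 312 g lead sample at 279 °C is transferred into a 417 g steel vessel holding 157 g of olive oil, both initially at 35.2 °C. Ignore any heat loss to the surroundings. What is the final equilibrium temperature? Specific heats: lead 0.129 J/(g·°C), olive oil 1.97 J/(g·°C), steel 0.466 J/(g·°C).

T_f ≈ 53.2 °C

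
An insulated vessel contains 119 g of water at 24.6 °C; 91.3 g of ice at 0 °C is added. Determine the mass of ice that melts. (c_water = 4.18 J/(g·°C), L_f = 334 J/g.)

Cooling the water to 0 °C releases 119×4.18×24.6 = 12237 J.
To melt every bit of ice: 91.3×334 = 30494 J.
Since 12237 < 30494 J, not all the ice melts; equilibrium is at 0 °C.
m_melted×334 = 12237  ⇒  m_melted ≈ 36.64 g.

m_melted ≈ 36.6 g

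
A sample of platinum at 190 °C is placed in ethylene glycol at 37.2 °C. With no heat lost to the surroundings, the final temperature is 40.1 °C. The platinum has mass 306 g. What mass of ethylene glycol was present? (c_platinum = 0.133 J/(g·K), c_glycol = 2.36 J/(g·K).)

Setting the total heat transfer to zero:
306×0.133×(40.1 − 190) + m×2.36×(40.1 − 37.2) = 0
6.844 m = 6100.6
m = 6100.6/6.844 ≈ 891.4 g

m ≈ 891 g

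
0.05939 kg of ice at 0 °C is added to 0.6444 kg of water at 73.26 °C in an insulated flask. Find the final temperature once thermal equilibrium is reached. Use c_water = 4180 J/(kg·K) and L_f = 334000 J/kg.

Energy conservation, ΣQ = 0:
fusion: m_ice L_f = 0.05939·334000 = 19836; warm the meltwater: 248.25 T; water cools: 0.6444·4180·(T − 73.26) = 2693.6(T − 73.26)
2941.8 T = 197333 − 19836 = 177496
T ≈ 60.34 °C (positive, so assuming full melt was valid).

T_f ≈ 60.3 °C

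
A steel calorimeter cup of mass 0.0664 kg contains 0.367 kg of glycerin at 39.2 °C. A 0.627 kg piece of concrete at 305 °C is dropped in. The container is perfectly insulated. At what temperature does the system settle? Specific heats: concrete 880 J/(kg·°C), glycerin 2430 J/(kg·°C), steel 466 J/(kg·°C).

T_f ≈ 138.7 °C

Conservation of energy gives ΣQ = 0:
0.627·880·(T − 305) + 0.367·2430·(T − 39.2) + 0.0664·466·(T − 39.2) = 0
551.76(T − 305) + 891.81(T − 39.2) + 30.94(T − 39.2) = 0
(551.76 + 891.81 + 30.94) T = 551.76·305 + 891.81·39.2 + 30.94·39.2
T = 204459 / 1474.5 = 139 °C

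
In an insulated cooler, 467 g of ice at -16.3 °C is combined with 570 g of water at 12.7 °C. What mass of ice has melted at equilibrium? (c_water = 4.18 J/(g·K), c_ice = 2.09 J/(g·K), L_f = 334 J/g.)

m_melted ≈ 43 g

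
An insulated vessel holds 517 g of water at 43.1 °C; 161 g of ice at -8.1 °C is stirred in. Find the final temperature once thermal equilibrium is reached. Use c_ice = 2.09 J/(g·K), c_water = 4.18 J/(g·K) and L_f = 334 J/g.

Net heat exchanged in the isolated system is zero:
warm ice to 0 °C: 161×2.09×(0 − (-8.1)) = 2725.6
  melt ice: 161×334 = 53774
  warm the meltwater: 672.98 T
  water cools: 517×4.18×(T − 43.1) = 2161.1(T − 43.1)
2834 T = 93142 − 56500 = 36642
T ≈ 12.93 °C — above 0 °C, consistent with complete melting.

T_f ≈ 12.9 °C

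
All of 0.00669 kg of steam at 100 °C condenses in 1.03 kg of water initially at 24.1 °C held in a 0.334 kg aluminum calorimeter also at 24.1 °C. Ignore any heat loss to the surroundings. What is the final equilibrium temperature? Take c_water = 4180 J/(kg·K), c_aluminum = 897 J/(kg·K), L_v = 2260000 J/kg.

T_f ≈ 27.8 °C

Energy balance with sensible and latent terms:
condense steam: −0.00669·2260000 = −15119; condensed water 100 °C→T: 27.96(T − 100); water warms: 1.03·4180·(T − 24.1) = 4305.4(T − 24.1); cup: 299.6(T − 24.1)
4633 T = 15119 + 2796.4 + 110980 = 128896
T ≈ 27.82 °C — below 100 °C, confirming all the steam condensed.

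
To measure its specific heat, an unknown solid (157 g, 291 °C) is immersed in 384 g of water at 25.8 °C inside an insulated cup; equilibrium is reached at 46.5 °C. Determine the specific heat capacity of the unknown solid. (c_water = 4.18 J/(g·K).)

c ≈ 0.866 J/(g·K)

Energy conservation, ΣQ = 0:
157·c·(46.5 − 291) + 384·4.18·(46.5 − 25.8) = 0
-38386 c = -33226
c = -33226/-38386 ≈ 0.8656 J/(g·K)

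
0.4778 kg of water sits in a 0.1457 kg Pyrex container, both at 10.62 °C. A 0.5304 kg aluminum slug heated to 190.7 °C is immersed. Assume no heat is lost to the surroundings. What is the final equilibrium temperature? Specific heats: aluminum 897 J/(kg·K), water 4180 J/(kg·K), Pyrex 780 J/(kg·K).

Energy conservation, ΣQ = 0:
0.5304·897·(T − 190.7) + 0.4778·4180·(T − 10.62) + 0.1457·780·(T − 10.62) = 0
475.77(T − 190.7) + 1997.2(T − 10.62) + 113.65(T − 10.62) = 0
2586.6 T = 113146
T ≈ 43.74 °C

T_f ≈ 43.7 °C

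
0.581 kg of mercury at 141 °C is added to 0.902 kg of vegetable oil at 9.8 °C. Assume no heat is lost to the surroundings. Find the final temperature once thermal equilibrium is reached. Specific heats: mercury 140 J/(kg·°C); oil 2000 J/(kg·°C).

T_f ≈ 15.5 °C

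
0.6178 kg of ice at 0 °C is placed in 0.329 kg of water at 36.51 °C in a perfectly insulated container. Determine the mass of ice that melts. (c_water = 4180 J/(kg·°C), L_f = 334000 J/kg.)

m_melted ≈ 0.15 kg

Cooling the water to 0 °C releases 0.329×4180×36.51 = 50209 J.
To melt every bit of ice: 0.6178×334000 = 206345 J.
That's not enough to melt it all — equilibrium is at 0 °C with ice remaining.
m_melted×334000 = 50209  ⇒  m_melted ≈ 0.1503 kg.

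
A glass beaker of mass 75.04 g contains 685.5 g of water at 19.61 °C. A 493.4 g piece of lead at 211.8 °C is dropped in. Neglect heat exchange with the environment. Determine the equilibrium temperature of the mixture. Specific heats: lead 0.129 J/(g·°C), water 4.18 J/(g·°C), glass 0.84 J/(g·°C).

With ΣQ=0 the equilibrium temperature is the m·c-weighted mean:
T_f = (63.65*211.8 + 2865.4*19.61 + 63.03*19.61) / (63.65 + 2865.4 + 63.03)
    = 70907 / 2992.1 ≈ 23.70 °C

T_f ≈ 23.7 °C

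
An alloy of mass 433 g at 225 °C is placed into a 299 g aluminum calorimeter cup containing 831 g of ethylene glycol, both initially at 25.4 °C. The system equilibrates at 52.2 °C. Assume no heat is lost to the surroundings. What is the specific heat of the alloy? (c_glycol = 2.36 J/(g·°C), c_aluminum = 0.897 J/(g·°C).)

c ≈ 0.799 J/(g·°C)

Conservation of energy gives ΣQ = 0:
433×c×(52.2 − 225) + 831×2.36×(52.2 − 25.4) + 299×0.897×(52.2 − 25.4) = 0
-74822 c = -59747
c = -59747/-74822 ≈ 0.7985 J/(g·°C)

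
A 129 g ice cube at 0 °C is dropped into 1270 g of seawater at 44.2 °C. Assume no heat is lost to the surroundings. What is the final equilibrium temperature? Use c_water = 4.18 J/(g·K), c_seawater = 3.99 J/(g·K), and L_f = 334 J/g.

T_f ≈ 32.3 °C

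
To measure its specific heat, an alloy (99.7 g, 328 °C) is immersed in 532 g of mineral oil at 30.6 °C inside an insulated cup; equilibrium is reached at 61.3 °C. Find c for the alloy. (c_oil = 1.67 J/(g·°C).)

c ≈ 1.03 J/(g·°C)

Heat lost by the alloy = heat gained by the oil:
99.7·c·(328 − 61.3) = 532·1.67·(61.3 − 30.6)
26590 c = 27275  ⇒  c ≈ 1.026 J/(g·°C)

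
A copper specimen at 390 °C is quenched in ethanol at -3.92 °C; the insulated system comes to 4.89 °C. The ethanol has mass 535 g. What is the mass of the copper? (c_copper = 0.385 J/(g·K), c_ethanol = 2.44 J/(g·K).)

m ≈ 77.6 g

Net heat exchanged in the isolated system is zero:
m×0.385×(4.89 − 390) + 535×2.44×(4.89 − (-3.92)) = 0
-148.27 m = -11501
m = -11501/-148.27 ≈ 77.57 g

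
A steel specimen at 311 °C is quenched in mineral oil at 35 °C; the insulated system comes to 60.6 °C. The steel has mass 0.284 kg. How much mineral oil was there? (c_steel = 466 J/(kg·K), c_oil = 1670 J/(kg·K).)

m ≈ 0.775 kg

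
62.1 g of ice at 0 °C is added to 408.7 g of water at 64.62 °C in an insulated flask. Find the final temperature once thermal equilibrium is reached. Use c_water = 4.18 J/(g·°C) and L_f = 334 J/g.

T_f ≈ 45.6 °C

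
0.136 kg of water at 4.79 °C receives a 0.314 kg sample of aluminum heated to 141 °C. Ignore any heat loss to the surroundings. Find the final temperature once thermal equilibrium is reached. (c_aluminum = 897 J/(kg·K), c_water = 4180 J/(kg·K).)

T_f ≈ 49.9 °C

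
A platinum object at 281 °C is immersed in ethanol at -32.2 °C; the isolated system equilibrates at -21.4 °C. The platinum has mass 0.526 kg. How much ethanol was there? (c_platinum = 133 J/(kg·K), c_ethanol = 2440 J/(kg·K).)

m ≈ 0.803 kg

Heat lost by the platinum = heat gained by the ethanol:
0.526×133×(281 − -21.4) = m×2440×(-21.4 − (-32.2))
26352 m = 21155  ⇒  m ≈ 0.8028 kg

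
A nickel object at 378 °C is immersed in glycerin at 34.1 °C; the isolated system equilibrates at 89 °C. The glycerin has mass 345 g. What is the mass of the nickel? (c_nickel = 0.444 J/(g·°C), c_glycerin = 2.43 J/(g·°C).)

Heat lost by the nickel = heat gained by the glycerin:
m·0.444·(378 − 89) = 345·2.43·(89 − 34.1)
128.32 m = 46025  ⇒  m ≈ 358.7 g

m ≈ 359 g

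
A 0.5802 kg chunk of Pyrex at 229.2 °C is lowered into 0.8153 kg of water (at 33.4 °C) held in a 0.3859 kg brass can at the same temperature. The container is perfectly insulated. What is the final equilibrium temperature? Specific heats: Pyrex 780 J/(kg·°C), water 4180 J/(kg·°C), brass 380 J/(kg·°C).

T_f ≈ 55.5 °C

Let T be the final temperature. ΣQ_i = 0:
0.5802×780×(T − 229.2) + 0.8153×4180×(T − 33.4) + 0.3859×380×(T − 33.4) = 0
(452.56 + 3408 + 146.64) T = 452.56×229.2 + 3408×33.4 + 146.64×33.4
T = 222449/4007.2 ≈ 55.51 °C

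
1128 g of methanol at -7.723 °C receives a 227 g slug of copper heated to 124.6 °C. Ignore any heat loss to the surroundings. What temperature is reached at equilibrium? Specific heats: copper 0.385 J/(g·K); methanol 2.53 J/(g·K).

T_f ≈ -3.8 °C

T_f is the heat-capacity-weighted average of the initial temperatures:
T_f = (87.39*124.6 + 2853.8*(-7.723)) / (87.39 + 2853.8)
    = -11151 / 2941.2 ≈ -3.79 °C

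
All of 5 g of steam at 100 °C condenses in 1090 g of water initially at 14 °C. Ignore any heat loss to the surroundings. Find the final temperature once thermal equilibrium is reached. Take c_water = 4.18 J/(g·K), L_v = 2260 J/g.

Sum of m c ΔT and latent-heat terms is zero:
condense steam: −5·2260 = −11300; condensate cools 100→T: 5·4.18·(T − 100) = 20.9(T − 100); water warms: 1090·4.18·(T − 14) = 4556.2(T − 14)
4577.1 T = 11300 + 2090 + 63787 = 77177
T ≈ 16.86 °C — below 100 °C, confirming all the steam condensed.

T_f ≈ 16.9 °C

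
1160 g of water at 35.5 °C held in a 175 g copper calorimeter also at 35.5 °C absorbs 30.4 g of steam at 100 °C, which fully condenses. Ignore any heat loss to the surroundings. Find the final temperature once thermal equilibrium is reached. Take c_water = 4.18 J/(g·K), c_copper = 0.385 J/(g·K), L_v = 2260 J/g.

Heat gained plus heat lost sum to zero:
steam→water at 100 °C releases m L_v = 30.4·2260 = 68704
  condensate cools 100→T: 30.4·4.18·(T − 100) = 127.07(T − 100)
  original water: 4848.8(T − 35.5)
  copper cup: 175·0.385·(T − 35.5) = 67.38(T − 35.5)
5043.2 T = 68704 + 12707 + 174524 = 255935
T ≈ 50.75 °C, under the boiling point, so the assumption holds.

T_f ≈ 50.7 °C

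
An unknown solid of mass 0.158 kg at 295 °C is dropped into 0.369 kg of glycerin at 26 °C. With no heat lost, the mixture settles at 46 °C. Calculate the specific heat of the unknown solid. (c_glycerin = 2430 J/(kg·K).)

c ≈ 456 J/(kg·K)

m_s c (T_s − T_f) = m_glycerin c_glycerin (T_f − T_0):
0.158×c×(295 − 46) = 0.369×2430×(46 − 26)
39.34 c = 17933  ⇒  c ≈ 455.8 J/(kg·K)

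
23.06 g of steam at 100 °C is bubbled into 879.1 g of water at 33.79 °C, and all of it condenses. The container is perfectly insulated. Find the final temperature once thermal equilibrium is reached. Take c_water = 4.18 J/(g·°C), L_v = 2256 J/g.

T_f ≈ 49.3 °C

Let T be the final temperature. ΣQ_i = 0:
latent heat released on condensation: 23.06×2256 = 52023; condensate cools 100→T: 23.06×4.18×(T − 100) = 96.39(T − 100); original water: 3674.6(T − 33.79)
3771 T = 52023 + 9639.1 + 124166 = 185828
T ≈ 49.28 °C (< 100 °C, so full condensation is consistent).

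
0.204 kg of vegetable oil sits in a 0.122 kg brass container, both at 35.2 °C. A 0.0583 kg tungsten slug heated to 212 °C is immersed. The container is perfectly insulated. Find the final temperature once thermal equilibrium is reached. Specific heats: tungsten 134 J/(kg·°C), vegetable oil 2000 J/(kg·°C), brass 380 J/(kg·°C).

Setting the total heat transfer to zero:
0.0583*134*(T − 212) + 0.204*2000*(T − 35.2) + 0.122*380*(T − 35.2) = 0
7.812(T − 212) + 408(T − 35.2) + 46.36(T − 35.2) = 0
(7.812 + 408 + 46.36) T = 7.812*212 + 408*35.2 + 46.36*35.2
T ≈ 38.19 °C

T_f ≈ 38.2 °C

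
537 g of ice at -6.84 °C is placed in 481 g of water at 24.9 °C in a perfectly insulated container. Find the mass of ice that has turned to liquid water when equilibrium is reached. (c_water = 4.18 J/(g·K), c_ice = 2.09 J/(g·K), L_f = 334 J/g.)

Heat available from the water dropping to 0 °C: 481×4.18×24.9 = 50063 J.
Of that, 537×2.09×6.84 = 7676.7 J goes to bring the ice to 0 °C, leaving 42387 J.
To melt every bit of ice: 537×334 = 179358 J.
42387 J < 179358 J, so only part of the ice melts and the system sits at 0 °C.
Mass melted = 42387/334 ≈ 126.9 g.

m_melted ≈ 127 g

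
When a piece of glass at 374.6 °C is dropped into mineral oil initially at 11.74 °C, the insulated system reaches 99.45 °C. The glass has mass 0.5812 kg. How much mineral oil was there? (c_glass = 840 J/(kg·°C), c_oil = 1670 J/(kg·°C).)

Taking heat into each body as positive, Σ m c ΔT = 0:
0.5812·840·(99.45 − 374.6) + m·1670·(99.45 − 11.74) = 0
146476 m = 134330
m = 134330/146476 ≈ 0.9171 kg

m ≈ 0.917 kg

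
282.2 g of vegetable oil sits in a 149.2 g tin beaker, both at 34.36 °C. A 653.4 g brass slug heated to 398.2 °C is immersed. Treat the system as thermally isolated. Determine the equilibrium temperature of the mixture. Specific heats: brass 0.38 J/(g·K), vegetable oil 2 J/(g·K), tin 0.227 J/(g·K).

Let T be the final temperature. ΣQ_i = 0:
653.4×0.38×(T − 398.2) + 282.2×2×(T − 34.36) + 149.2×0.227×(T − 34.36) = 0
846.56 T = 119426
T = 119426/846.56 ≈ 141.07 °C

T_f ≈ 141.1 °C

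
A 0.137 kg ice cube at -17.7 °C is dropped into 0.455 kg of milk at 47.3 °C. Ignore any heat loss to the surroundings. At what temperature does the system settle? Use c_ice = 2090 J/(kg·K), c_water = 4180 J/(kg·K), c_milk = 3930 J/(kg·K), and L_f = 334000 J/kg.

Let T be the final temperature. ΣQ_i = 0:
warm ice to 0 °C: 0.137×2090×(0 − (-17.7)) = 5068
  latent heat to melt: 0.137×334000 = 45758
  warm the meltwater: 572.66 T
  milk cools: 0.455×3930×(T − 47.3) = 1788.2(T − 47.3)
2360.8 T = 84579 − 50826 = 33753
T ≈ 14.30 °C (positive, so assuming full melt was valid).

T_f ≈ 14.3 °C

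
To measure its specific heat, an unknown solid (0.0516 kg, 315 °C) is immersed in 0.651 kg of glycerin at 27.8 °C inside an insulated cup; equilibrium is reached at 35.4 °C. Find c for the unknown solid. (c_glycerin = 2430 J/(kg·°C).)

c ≈ 833 J/(kg·°C)

Heat lost by the unknown solid = heat gained by the glycerin:
0.0516·c·(315 − 35.4) = 0.651·2430·(35.4 − 27.8)
14.43 c = 12023  ⇒  c ≈ 833.3 J/(kg·°C)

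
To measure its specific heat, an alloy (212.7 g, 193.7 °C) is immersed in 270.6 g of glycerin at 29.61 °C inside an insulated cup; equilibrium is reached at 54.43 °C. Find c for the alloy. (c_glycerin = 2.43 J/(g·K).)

c ≈ 0.551 J/(g·K)

m_s c (T_s − T_f) = m_glycerin c_glycerin (T_f − T_0):
212.7×c×(193.7 − 54.43) = 270.6×2.43×(54.43 − 29.61)
29623 c = 16321  ⇒  c ≈ 0.5509 J/(g·K)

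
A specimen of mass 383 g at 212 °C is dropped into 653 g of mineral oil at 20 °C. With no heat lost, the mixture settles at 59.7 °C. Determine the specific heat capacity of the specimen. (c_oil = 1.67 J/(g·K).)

Heat lost by the specimen = heat gained by the oil:
383×c×(212 − 59.7) = 653×1.67×(59.7 − 20)
58331 c = 43293  ⇒  c ≈ 0.7422 J/(g·K)

c ≈ 0.742 J/(g·K)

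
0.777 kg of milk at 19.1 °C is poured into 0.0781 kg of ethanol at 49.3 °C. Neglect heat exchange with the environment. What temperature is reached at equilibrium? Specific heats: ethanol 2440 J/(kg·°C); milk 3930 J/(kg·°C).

T_f ≈ 20.9 °C

Set heat shed by the hot body equal to heat absorbed by the cold body:
0.0781·2440·(49.3 − T) = 0.777·3930·(T − 19.1)
190.56(49.3 − T) = 3053.6(T − 19.1)
3244.2 T = 67719  ⇒  T ≈ 20.87 °C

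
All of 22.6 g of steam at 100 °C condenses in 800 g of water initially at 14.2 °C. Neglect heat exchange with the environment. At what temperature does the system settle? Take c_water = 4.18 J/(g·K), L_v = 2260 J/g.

Sum of m c ΔT and latent-heat terms is zero:
steam→water at 100 °C releases m L_v = 22.6×2260 = 51076; condensate cools 100→T: 22.6×4.18×(T − 100) = 94.47(T − 100); water warms: 800×4.18×(T − 14.2) = 3344(T − 14.2)
3438.5 T = 51076 + 9446.8 + 47485 = 108008
T ≈ 31.41 °C (< 100 °C, so full condensation is consistent).

T_f ≈ 31.4 °C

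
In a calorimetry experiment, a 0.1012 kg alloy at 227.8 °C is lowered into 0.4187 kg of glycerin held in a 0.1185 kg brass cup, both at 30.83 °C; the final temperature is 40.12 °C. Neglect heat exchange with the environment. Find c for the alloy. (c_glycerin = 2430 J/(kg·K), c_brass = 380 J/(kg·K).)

c ≈ 520 J/(kg·K)

Net heat exchanged in the isolated system is zero:
0.1012×c×(40.12 − 227.8) + 0.4187×2430×(40.12 − 30.83) + 0.1185×380×(40.12 − 30.83) = 0
-18.99 c = -9870.4
c = -9870.4/-18.99 ≈ 519.7 J/(kg·K)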